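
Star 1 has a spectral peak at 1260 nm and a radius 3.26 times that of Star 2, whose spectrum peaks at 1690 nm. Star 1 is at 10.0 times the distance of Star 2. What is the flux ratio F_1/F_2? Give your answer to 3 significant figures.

Wien's law: T_1/T_2 = λ_2/λ_1 = 1690/1260 = 1.341.
L_1/L_2 = (R_1/R_2)²(T_1/T_2)⁴ = (3.26)²(1.341)⁴ = 34.40.
F_1/F_2 = (L_1/L_2)/(d_1/d_2)² = 34.40/(10.0)² = 0.3440.

0.344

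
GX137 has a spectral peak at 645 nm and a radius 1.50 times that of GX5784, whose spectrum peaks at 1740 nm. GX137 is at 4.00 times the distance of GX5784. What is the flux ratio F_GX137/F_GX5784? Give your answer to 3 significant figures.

Wien's law: T_GX137/T_GX5784 = λ_GX5784/λ_GX137 = 1740/645 = 2.698.
L_GX137/L_GX5784 = (R_GX137/R_GX5784)²(T_GX137/T_GX5784)⁴ = (1.50)²(2.698)⁴ = 119.2.
F_GX137/F_GX5784 = (L_GX137/L_GX5784)/(d_GX137/d_GX5784)² = 119.2/(4.00)² = 7.448.

7.45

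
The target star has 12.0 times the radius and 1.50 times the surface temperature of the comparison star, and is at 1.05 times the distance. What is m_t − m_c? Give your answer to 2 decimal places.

-7.05

L_t/L_c = (12.0)²(1.50)⁴ = 729.0.
F_t/F_c = (L_t/L_c)/(d_t/d_c)² = 729.0/1.103 = 661.2.
m_t − m_c = −2.5 log₁₀(661.2) = -7.05.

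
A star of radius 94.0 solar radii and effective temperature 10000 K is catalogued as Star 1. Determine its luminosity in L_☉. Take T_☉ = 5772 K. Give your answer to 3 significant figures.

L/L_☉ = (R/R_☉)² (T/T_☉)⁴ = (94.0)² × (10000/5772)⁴
       = 8836 × (1.733)⁴ = 8836 × 9.009 = 7.961×10^4.

7.96×10^4 L_☉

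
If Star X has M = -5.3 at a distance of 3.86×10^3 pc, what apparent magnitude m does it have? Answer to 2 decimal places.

7.63

m = M + 5 log₁₀(d/10 pc) = -5.3 + 5 log₁₀(3.86×10^3/10)
  = -5.3 + 5 × 2.587 = -5.3 + 12.93 = 7.63.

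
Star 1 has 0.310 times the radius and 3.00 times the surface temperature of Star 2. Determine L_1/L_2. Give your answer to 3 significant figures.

7.78

From the Stefan–Boltzmann law, L ∝ R²T⁴, so
L_1/L_2 = (R_1/R_2)² (T_1/T_2)⁴ = (0.310)² × (3.00)⁴ = 0.09610 × 81.00 = 7.784.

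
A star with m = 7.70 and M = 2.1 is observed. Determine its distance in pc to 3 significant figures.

132 pc

m − M = 5 log₁₀(d/10 pc)
7.70 − (2.1) = 5.60 = 5 log₁₀(d/10)
d = 10 × 10^(5.60/5) = 10 × 10^1.120 = 131.8 pc.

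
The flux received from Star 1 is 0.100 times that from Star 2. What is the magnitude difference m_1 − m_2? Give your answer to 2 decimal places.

m_1 − m_2 = −2.5 log₁₀(F_1/F_2) = −2.5 log₁₀(0.100) = −2.5 × (-1.000) = 2.500.

2.50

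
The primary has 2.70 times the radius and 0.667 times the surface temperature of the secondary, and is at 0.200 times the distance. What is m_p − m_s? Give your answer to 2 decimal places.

L_p/L_s = (2.70)²(0.667)⁴ = 1.443.
F_p/F_s = (L_p/L_s)/(d_p/d_s)² = 1.443/0.04000 = 36.07.
m_p − m_s = −2.5 log₁₀(36.07) = -3.89.

-3.89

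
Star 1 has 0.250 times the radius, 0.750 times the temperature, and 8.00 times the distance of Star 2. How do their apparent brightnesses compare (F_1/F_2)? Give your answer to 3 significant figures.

L_1/L_2 = (R_1/R_2)²(T_1/T_2)⁴ = (0.250)² × (0.750)⁴ = 0.01978.
F_1/F_2 = (L_1/L_2)/(d_1/d_2)² = 0.01978 / (8.00)² = 3.090×10^-4.

3.09×10^-4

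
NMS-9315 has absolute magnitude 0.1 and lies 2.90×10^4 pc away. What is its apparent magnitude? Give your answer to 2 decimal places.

17.41

m = M + 5 log₁₀(d/10 pc) = 0.1 + 5 log₁₀(2.90×10^4/10)
  = 0.1 + 5 × 3.462 = 0.1 + 17.31 = 17.41.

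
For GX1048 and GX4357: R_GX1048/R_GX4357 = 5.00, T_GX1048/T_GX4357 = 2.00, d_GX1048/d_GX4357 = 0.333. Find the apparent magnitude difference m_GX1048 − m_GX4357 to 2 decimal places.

-8.89

L_GX1048/L_GX4357 = (5.00)²(2.00)⁴ = 400.0.
F_GX1048/F_GX4357 = (L_GX1048/L_GX4357)/(d_GX1048/d_GX4357)² = 400.0/0.1109 = 3607.
m_GX1048 − m_GX4357 = −2.5 log₁₀(3607) = -8.89.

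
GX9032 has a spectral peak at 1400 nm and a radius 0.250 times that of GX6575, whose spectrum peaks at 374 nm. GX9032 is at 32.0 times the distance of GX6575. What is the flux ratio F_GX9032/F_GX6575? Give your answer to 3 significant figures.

3.11×10^-7

Wien's law: T_GX9032/T_GX6575 = λ_GX6575/λ_GX9032 = 374/1400 = 0.2671.
L_GX9032/L_GX6575 = (R_GX9032/R_GX6575)²(T_GX9032/T_GX6575)⁴ = (0.250)²(0.2671)⁴ = 3.183×10^-4.
F_GX9032/F_GX6575 = (L_GX9032/L_GX6575)/(d_GX9032/d_GX6575)² = 3.183×10^-4/(32.0)² = 3.109×10^-7.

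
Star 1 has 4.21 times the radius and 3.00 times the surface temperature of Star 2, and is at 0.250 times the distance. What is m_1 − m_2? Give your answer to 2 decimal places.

L_1/L_2 = (4.21)²(3.00)⁴ = 1436.
F_1/F_2 = (L_1/L_2)/(d_1/d_2)² = 1436/0.06250 = 2.297×10^4.
m_1 − m_2 = −2.5 log₁₀(2.297×10^4) = -10.90.

-10.90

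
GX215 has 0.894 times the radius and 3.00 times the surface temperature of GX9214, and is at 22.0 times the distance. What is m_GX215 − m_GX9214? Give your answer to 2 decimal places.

L_GX215/L_GX9214 = (0.894)²(3.00)⁴ = 64.74.
F_GX215/F_GX9214 = (L_GX215/L_GX9214)/(d_GX215/d_GX9214)² = 64.74/484.0 = 0.1338.
m_GX215 − m_GX9214 = −2.5 log₁₀(0.1338) = 2.18.

2.18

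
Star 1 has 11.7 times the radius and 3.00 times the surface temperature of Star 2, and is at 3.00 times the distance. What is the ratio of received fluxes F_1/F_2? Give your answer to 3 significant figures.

L_1/L_2 = (R_1/R_2)²(T_1/T_2)⁴ = (11.7)² × (3.00)⁴ = 1.109×10^4.
F_1/F_2 = (L_1/L_2)/(d_1/d_2)² = 1.109×10^4 / (3.00)² = 1232.

1.23×10^3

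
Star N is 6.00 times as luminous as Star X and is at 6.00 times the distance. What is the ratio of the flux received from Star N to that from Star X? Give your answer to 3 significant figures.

F = L/(4πd²), so F_N/F_X = (L_N/L_X) / (d_N/d_X)²
= 6.00 / (6.00)² = 6.00 / 36.00 = 0.1667.

0.167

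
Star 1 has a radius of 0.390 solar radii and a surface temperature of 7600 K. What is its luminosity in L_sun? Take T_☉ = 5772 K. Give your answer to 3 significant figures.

L/L_☉ = (R/R_☉)² (T/T_☉)⁴ = (0.390)² × (7600/5772)⁴
       = 0.1521 × (1.317)⁴ = 0.1521 × 3.006 = 0.4572.

0.457 L_sun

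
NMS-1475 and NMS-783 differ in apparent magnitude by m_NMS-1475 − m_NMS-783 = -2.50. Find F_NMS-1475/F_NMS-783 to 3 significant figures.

10.0

F_NMS-1475/F_NMS-783 = 10^(−(m_NMS-1475 − m_NMS-783)/2.5) = 10^(2.50/2.5) = 10^1.000 = 10.00.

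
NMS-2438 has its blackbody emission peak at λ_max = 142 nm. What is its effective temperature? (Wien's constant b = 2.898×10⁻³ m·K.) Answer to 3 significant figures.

2.04×10^4 K

T = b/λ_max = 2.898×10⁻³ / (142×10⁻⁹) = 2.041×10^4 K.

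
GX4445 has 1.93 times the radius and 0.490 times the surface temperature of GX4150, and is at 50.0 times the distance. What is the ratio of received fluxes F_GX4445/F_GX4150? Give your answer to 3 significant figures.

8.59×10^-5

L_GX4445/L_GX4150 = (R_GX4445/R_GX4150)²(T_GX4445/T_GX4150)⁴ = (1.93)² × (0.490)⁴ = 0.2147.
F_GX4445/F_GX4150 = (L_GX4445/L_GX4150)/(d_GX4445/d_GX4150)² = 0.2147 / (50.0)² = 8.589×10^-5.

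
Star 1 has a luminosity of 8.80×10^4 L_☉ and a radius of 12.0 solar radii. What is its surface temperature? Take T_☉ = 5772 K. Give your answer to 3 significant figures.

2.87×10^4 K

T/T_☉ = (L/L_☉)^(1/4) / (R/R_☉)^(1/2)
T = 5772 × (8.80×10^4)^(1/4) / √(12.0) = 5772 × 17.22 / 3.464 = 2.870×10^4 K.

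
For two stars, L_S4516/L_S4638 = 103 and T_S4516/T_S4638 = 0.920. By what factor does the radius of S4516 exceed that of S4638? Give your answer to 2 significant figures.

12

L ∝ R²T⁴ gives R ∝ √L / T², so
R_S4516/R_S4638 = √(103) / (0.920)² = 10.15 / 0.8464 = 11.99.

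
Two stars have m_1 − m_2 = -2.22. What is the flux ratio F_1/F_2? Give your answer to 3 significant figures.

F_1/F_2 = 10^(−(m_1 − m_2)/2.5) = 10^(2.22/2.5) = 10^0.888 = 7.727.

7.73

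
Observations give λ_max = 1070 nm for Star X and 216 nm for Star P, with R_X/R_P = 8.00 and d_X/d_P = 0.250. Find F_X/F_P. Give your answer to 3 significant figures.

1.70

Wien's law: T_X/T_P = λ_P/λ_X = 216/1070 = 0.2019.
L_X/L_P = (R_X/R_P)²(T_X/T_P)⁴ = (8.00)²(0.2019)⁴ = 0.1063.
F_X/F_P = (L_X/L_P)/(d_X/d_P)² = 0.1063/(0.250)² = 1.701.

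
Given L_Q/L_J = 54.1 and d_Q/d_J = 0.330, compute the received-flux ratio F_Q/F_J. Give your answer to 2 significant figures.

F = L/(4πd²), so F_Q/F_J = (L_Q/L_J) / (d_Q/d_J)²
= 54.1 / (0.330)² = 54.1 / 0.1089 = 496.8.

5.0×10^2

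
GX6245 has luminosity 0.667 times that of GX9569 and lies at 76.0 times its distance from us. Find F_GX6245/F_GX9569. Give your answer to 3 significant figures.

1.15×10^-4

F = L/(4πd²), so F_GX6245/F_GX9569 = (L_GX6245/L_GX9569) / (d_GX6245/d_GX9569)²
= 0.667 / (76.0)² = 0.667 / 5776 = 1.155×10^-4.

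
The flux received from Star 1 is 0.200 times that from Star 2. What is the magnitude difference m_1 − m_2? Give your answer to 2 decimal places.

m_1 − m_2 = −2.5 log₁₀(F_1/F_2) = −2.5 log₁₀(0.200) = −2.5 × (-0.699) = 1.747.

1.75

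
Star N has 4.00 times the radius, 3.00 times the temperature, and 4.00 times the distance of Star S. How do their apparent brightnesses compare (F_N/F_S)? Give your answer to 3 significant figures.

L_N/L_S = (R_N/R_S)²(T_N/T_S)⁴ = (4.00)² × (3.00)⁴ = 1296.
F_N/F_S = (L_N/L_S)/(d_N/d_S)² = 1296 / (4.00)² = 81.00.

81.0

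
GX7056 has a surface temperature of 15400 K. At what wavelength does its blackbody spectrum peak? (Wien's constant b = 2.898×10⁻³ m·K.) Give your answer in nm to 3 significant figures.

188 nm

λ_max = b/T = 2.898×10⁻³ / 15400 = 1.88×10^-7 m = 188.2 nm.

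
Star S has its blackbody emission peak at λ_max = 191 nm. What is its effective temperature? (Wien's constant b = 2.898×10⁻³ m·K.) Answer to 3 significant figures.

T = b/λ_max = 2.898×10⁻³ / (191×10⁻⁹) = 1.517×10^4 K.

1.52×10^4 K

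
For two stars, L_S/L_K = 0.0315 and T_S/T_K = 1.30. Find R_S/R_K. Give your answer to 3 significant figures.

0.105

L ∝ R²T⁴ gives R ∝ √L / T², so
R_S/R_K = √(0.0315) / (1.30)² = 0.1775 / 1.690 = 0.1050.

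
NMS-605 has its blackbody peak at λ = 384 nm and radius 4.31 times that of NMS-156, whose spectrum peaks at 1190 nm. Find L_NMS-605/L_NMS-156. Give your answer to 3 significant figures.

1.71×10^3

Wien's law gives T ∝ 1/λ_max, so T_NMS-605/T_NMS-156 = λ_NMS-156/λ_NMS-605 = 1190/384 = 3.099.
Then L ∝ R²T⁴ gives L_NMS-605/L_NMS-156 = (4.31)² × (3.099)⁴ = 18.58 × 92.23 = 1713.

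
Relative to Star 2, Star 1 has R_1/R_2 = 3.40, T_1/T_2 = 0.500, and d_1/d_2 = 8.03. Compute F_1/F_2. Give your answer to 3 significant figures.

0.0112

L_1/L_2 = (R_1/R_2)²(T_1/T_2)⁴ = (3.40)² × (0.500)⁴ = 0.7225.
F_1/F_2 = (L_1/L_2)/(d_1/d_2)² = 0.7225 / (8.03)² = 0.01120.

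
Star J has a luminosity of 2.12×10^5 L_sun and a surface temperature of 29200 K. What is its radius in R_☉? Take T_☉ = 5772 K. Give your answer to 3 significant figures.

18.0 R_☉

R/R_☉ = √(L/L_☉) / (T/T_☉)² = √(2.12×10^5) / (5.059)²
       = 460.4 / 25.59 = 17.99.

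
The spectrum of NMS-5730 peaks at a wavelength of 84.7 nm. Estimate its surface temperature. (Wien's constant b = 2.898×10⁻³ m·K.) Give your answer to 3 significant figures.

T = b/λ_max = 2.898×10⁻³ / (84.7×10⁻⁹) = 3.421×10^4 K.

3.42×10^4 K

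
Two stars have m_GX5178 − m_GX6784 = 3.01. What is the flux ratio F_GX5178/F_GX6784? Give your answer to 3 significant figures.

0.0625

F_GX5178/F_GX6784 = 10^(−(m_GX5178 − m_GX6784)/2.5) = 10^(-3.01/2.5) = 10^-1.204 = 0.06252.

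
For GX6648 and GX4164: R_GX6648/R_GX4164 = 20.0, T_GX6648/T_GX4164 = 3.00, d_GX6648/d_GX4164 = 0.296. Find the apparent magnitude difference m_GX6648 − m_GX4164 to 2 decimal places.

L_GX6648/L_GX4164 = (20.0)²(3.00)⁴ = 3.240×10^4.
F_GX6648/F_GX4164 = (L_GX6648/L_GX4164)/(d_GX6648/d_GX4164)² = 3.240×10^4/0.08762 = 3.698×10^5.
m_GX6648 − m_GX4164 = −2.5 log₁₀(3.698×10^5) = -13.92.

-13.92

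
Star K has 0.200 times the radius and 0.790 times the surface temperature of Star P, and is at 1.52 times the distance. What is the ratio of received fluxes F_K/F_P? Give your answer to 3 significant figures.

0.00674

L_K/L_P = (R_K/R_P)²(T_K/T_P)⁴ = (0.200)² × (0.790)⁴ = 0.01558.
F_K/F_P = (L_K/L_P)/(d_K/d_P)² = 0.01558 / (1.52)² = 0.006743.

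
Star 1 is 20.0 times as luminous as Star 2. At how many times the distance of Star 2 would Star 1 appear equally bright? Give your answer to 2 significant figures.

4.5

Equal flux requires L_1/d_1² = L_2/d_2², so d_1/d_2 = √(L_1/L_2)
= √(20.0) = 4.472.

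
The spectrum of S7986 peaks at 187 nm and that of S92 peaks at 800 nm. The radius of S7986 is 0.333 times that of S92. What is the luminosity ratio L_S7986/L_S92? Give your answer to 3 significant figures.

Wien's law gives T ∝ 1/λ_max, so T_S7986/T_S92 = λ_S92/λ_S7986 = 800/187 = 4.278.
Then L ∝ R²T⁴ gives L_S7986/L_S92 = (0.333)² × (4.278)⁴ = 0.1109 × 335.0 = 37.14.

37.1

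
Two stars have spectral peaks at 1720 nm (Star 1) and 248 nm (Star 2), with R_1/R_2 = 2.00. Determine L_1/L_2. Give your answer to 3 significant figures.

0.00173

Wien's law gives T ∝ 1/λ_max, so T_1/T_2 = λ_2/λ_1 = 248/1720 = 0.1442.
Then L ∝ R²T⁴ gives L_1/L_2 = (2.00)² × (0.1442)⁴ = 4.000 × 4.322×10^-4 = 0.001729.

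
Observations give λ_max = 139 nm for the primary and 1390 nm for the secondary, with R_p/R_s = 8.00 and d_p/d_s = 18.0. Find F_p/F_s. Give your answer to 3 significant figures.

1.98×10^3

Wien's law: T_p/T_s = λ_s/λ_p = 1390/139 = 10.00.
L_p/L_s = (R_p/R_s)²(T_p/T_s)⁴ = (8.00)²(10.00)⁴ = 6.400×10^5.
F_p/F_s = (L_p/L_s)/(d_p/d_s)² = 6.400×10^5/(18.0)² = 1975.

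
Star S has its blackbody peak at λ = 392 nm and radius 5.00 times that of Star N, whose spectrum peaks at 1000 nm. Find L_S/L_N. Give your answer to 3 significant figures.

1.06×10^3

Wien's law gives T ∝ 1/λ_max, so T_S/T_N = λ_N/λ_S = 1000/392 = 2.551.
Then L ∝ R²T⁴ gives L_S/L_N = (5.00)² × (2.551)⁴ = 25.00 × 42.35 = 1059.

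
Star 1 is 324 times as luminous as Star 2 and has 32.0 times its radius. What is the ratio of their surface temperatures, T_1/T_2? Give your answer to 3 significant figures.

0.750

L ∝ R²T⁴ gives T ∝ (L/R²)^(1/4), so
T_1/T_2 = (324 / 32.0²)^(1/4) = (0.3164)^(1/4) = 0.7500.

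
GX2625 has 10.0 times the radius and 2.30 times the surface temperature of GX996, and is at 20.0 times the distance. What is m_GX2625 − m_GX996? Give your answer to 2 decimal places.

-2.11

L_GX2625/L_GX996 = (10.0)²(2.30)⁴ = 2798.
F_GX2625/F_GX996 = (L_GX2625/L_GX996)/(d_GX2625/d_GX996)² = 2798/400.0 = 6.996.
m_GX2625 − m_GX996 = −2.5 log₁₀(6.996) = -2.11.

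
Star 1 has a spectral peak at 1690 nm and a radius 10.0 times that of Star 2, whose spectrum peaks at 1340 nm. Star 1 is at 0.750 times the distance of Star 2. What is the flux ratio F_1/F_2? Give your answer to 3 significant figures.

Wien's law: T_1/T_2 = λ_2/λ_1 = 1340/1690 = 0.7929.
L_1/L_2 = (R_1/R_2)²(T_1/T_2)⁴ = (10.0)²(0.7929)⁴ = 39.53.
F_1/F_2 = (L_1/L_2)/(d_1/d_2)² = 39.53/(0.750)² = 70.27.

70.3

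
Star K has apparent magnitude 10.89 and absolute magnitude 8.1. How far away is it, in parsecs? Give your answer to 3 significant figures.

36.1 pc

m − M = 5 log₁₀(d/10 pc)
10.89 − (8.1) = 2.79 = 5 log₁₀(d/10)
d = 10 × 10^(2.79/5) = 10 × 10^0.558 = 36.14 pc.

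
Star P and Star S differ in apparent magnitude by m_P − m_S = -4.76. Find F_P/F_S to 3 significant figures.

F_P/F_S = 10^(−(m_P − m_S)/2.5) = 10^(4.76/2.5) = 10^1.904 = 80.17.

80.2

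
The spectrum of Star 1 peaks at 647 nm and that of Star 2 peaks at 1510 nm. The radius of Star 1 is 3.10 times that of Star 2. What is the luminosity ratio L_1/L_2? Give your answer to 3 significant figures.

Wien's law gives T ∝ 1/λ_max, so T_1/T_2 = λ_2/λ_1 = 1510/647 = 2.334.
Then L ∝ R²T⁴ gives L_1/L_2 = (3.10)² × (2.334)⁴ = 9.610 × 29.67 = 285.1.

285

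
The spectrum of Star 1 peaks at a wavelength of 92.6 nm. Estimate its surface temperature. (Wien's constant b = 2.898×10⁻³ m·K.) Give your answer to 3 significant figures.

T = b/λ_max = 2.898×10⁻³ / (92.6×10⁻⁹) = 3.130×10^4 K.

3.13×10^4 K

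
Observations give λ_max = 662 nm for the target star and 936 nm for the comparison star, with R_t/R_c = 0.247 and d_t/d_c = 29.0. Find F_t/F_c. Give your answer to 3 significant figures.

Wien's law: T_t/T_c = λ_c/λ_t = 936/662 = 1.414.
L_t/L_c = (R_t/R_c)²(T_t/T_c)⁴ = (0.247)²(1.414)⁴ = 0.2438.
F_t/F_c = (L_t/L_c)/(d_t/d_c)² = 0.2438/(29.0)² = 2.899×10^-4.

2.90×10^-4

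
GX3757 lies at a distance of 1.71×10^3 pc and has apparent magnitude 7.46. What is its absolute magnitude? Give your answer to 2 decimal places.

M = m − 5 log₁₀(d/10 pc) = 7.46 − 5 log₁₀(1.71×10^3/10)
  = 7.46 − 5 × 2.233 = 7.46 − 11.16 = -3.70.

-3.70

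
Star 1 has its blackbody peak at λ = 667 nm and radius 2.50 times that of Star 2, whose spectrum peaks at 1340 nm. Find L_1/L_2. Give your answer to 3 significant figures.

102

Wien's law gives T ∝ 1/λ_max, so T_1/T_2 = λ_2/λ_1 = 1340/667 = 2.009.
Then L ∝ R²T⁴ gives L_1/L_2 = (2.50)² × (2.009)⁴ = 6.250 × 16.29 = 101.8.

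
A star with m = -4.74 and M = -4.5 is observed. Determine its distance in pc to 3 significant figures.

m − M = 5 log₁₀(d/10 pc)
-4.74 − (-4.5) = -0.24 = 5 log₁₀(d/10)
d = 10 × 10^(-0.24/5) = 10 × 10^-0.048 = 8.954 pc.

8.95 pc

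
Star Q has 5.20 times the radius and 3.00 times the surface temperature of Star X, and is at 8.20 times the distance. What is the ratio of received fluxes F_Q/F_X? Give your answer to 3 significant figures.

32.6

L_Q/L_X = (R_Q/R_X)²(T_Q/T_X)⁴ = (5.20)² × (3.00)⁴ = 2190.
F_Q/F_X = (L_Q/L_X)/(d_Q/d_X)² = 2190 / (8.20)² = 32.57.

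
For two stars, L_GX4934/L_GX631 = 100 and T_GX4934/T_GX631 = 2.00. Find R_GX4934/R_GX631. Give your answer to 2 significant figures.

2.5

L ∝ R²T⁴ gives R ∝ √L / T², so
R_GX4934/R_GX631 = √(100) / (2.00)² = 10.00 / 4.000 = 2.500.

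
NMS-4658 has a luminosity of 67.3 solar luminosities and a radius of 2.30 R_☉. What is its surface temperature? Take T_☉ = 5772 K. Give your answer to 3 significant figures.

1.09×10^4 K

T/T_☉ = (L/L_☉)^(1/4) / (R/R_☉)^(1/2)
T = 5772 × (67.3)^(1/4) / √(2.30) = 5772 × 2.864 / 1.517 = 1.090×10^4 K.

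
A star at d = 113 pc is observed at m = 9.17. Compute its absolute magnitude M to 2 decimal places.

3.90

M = m − 5 log₁₀(d/10 pc) = 9.17 − 5 log₁₀(113/10)
  = 9.17 − 5 × 1.053 = 9.17 − 5.27 = 3.90.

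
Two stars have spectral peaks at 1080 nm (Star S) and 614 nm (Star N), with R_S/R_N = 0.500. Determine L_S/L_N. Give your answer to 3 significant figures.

0.0261

Wien's law gives T ∝ 1/λ_max, so T_S/T_N = λ_N/λ_S = 614/1080 = 0.5685.
Then L ∝ R²T⁴ gives L_S/L_N = (0.500)² × (0.5685)⁴ = 0.2500 × 0.1045 = 0.02612.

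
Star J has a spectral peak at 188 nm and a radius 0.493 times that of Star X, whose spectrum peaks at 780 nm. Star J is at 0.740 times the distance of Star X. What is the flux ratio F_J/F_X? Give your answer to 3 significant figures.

Wien's law: T_J/T_X = λ_X/λ_J = 780/188 = 4.149.
L_J/L_X = (R_J/R_X)²(T_J/T_X)⁴ = (0.493)²(4.149)⁴ = 72.02.
F_J/F_X = (L_J/L_X)/(d_J/d_X)² = 72.02/(0.740)² = 131.5.

132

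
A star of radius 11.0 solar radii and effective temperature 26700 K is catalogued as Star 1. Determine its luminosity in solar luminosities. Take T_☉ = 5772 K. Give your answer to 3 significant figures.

5.54×10^4 solar luminosities

L/L_☉ = (R/R_☉)² (T/T_☉)⁴ = (11.0)² × (26700/5772)⁴
       = 121.0 × (4.626)⁴ = 121.0 × 457.9 = 5.540×10^4.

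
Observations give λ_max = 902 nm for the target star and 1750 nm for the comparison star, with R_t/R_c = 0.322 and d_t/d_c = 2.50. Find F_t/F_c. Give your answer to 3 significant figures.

0.235

Wien's law: T_t/T_c = λ_c/λ_t = 1750/902 = 1.940.
L_t/L_c = (R_t/R_c)²(T_t/T_c)⁴ = (0.322)²(1.940)⁴ = 1.469.
F_t/F_c = (L_t/L_c)/(d_t/d_c)² = 1.469/(2.50)² = 0.2350.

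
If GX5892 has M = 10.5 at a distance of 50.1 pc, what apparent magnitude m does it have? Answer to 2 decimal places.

m = M + 5 log₁₀(d/10 pc) = 10.5 + 5 log₁₀(50.1/10)
  = 10.5 + 5 × 0.700 = 10.5 + 3.50 = 14.00.

14.00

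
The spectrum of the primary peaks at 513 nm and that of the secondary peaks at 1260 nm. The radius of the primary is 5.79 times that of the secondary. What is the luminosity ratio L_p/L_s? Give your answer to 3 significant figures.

1.22×10^3

Wien's law gives T ∝ 1/λ_max, so T_p/T_s = λ_s/λ_p = 1260/513 = 2.456.
Then L ∝ R²T⁴ gives L_p/L_s = (5.79)² × (2.456)⁴ = 33.52 × 36.39 = 1220.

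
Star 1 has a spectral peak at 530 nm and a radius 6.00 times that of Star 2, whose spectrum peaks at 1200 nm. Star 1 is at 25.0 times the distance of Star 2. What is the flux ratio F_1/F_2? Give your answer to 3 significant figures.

Wien's law: T_1/T_2 = λ_2/λ_1 = 1200/530 = 2.264.
L_1/L_2 = (R_1/R_2)²(T_1/T_2)⁴ = (6.00)²(2.264)⁴ = 946.1.
F_1/F_2 = (L_1/L_2)/(d_1/d_2)² = 946.1/(25.0)² = 1.514.

1.51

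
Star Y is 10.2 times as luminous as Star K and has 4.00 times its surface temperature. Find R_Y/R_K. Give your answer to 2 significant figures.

L ∝ R²T⁴ gives R ∝ √L / T², so
R_Y/R_K = √(10.2) / (4.00)² = 3.194 / 16.00 = 0.1996.

0.20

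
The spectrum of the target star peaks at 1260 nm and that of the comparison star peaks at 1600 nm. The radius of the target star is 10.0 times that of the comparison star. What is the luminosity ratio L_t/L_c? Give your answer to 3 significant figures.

Wien's law gives T ∝ 1/λ_max, so T_t/T_c = λ_c/λ_t = 1600/1260 = 1.270.
Then L ∝ R²T⁴ gives L_t/L_c = (10.0)² × (1.270)⁴ = 100.0 × 2.600 = 260.0.

260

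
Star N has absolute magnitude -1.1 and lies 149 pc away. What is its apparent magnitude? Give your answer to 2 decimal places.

m = M + 5 log₁₀(d/10 pc) = -1.1 + 5 log₁₀(149/10)
  = -1.1 + 5 × 1.173 = -1.1 + 5.87 = 4.77.

4.77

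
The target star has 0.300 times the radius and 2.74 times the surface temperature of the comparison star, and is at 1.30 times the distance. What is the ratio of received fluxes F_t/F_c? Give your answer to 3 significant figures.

3.00

L_t/L_c = (R_t/R_c)²(T_t/T_c)⁴ = (0.300)² × (2.74)⁴ = 5.073.
F_t/F_c = (L_t/L_c)/(d_t/d_c)² = 5.073 / (1.30)² = 3.002.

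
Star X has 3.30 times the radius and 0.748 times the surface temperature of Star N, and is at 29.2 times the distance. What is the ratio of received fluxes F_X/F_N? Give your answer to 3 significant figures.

0.00400

L_X/L_N = (R_X/R_N)²(T_X/T_N)⁴ = (3.30)² × (0.748)⁴ = 3.409.
F_X/F_N = (L_X/L_N)/(d_X/d_N)² = 3.409 / (29.2)² = 0.003998.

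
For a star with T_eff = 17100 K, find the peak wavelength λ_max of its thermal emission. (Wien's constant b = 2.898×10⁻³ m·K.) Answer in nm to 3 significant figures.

169 nm

λ_max = b/T = 2.898×10⁻³ / 17100 = 1.69×10^-7 m = 169.5 nm.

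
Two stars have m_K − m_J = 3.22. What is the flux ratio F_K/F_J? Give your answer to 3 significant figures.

F_K/F_J = 10^(−(m_K − m_J)/2.5) = 10^(-3.22/2.5) = 10^-1.288 = 0.05152.

0.0515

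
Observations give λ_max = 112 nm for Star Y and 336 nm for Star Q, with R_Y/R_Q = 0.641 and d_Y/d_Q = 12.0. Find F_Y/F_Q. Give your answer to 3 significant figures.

Wien's law: T_Y/T_Q = λ_Q/λ_Y = 336/112 = 3.000.
L_Y/L_Q = (R_Y/R_Q)²(T_Y/T_Q)⁴ = (0.641)²(3.000)⁴ = 33.28.
F_Y/F_Q = (L_Y/L_Q)/(d_Y/d_Q)² = 33.28/(12.0)² = 0.2311.

0.231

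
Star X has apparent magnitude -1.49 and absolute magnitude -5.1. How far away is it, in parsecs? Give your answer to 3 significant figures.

52.7 pc

m − M = 5 log₁₀(d/10 pc)
-1.49 − (-5.1) = 3.61 = 5 log₁₀(d/10)
d = 10 × 10^(3.61/5) = 10 × 10^0.722 = 52.72 pc.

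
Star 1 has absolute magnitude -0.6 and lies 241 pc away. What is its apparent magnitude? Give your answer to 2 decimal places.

6.31

m = M + 5 log₁₀(d/10 pc) = -0.6 + 5 log₁₀(241/10)
  = -0.6 + 5 × 1.382 = -0.6 + 6.91 = 6.31.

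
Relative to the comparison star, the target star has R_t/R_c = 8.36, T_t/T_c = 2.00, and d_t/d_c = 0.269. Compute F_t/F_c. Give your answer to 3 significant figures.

L_t/L_c = (R_t/R_c)²(T_t/T_c)⁴ = (8.36)² × (2.00)⁴ = 1118.
F_t/F_c = (L_t/L_c)/(d_t/d_c)² = 1118 / (0.269)² = 1.545×10^4.

1.55×10^4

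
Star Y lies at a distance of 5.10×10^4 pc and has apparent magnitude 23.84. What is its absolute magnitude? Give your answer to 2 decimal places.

5.30

M = m − 5 log₁₀(d/10 pc) = 23.84 − 5 log₁₀(5.10×10^4/10)
  = 23.84 − 5 × 3.708 = 23.84 − 18.54 = 5.30.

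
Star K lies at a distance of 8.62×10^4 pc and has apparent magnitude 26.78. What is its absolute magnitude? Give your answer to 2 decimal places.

M = m − 5 log₁₀(d/10 pc) = 26.78 − 5 log₁₀(8.62×10^4/10)
  = 26.78 − 5 × 3.936 = 26.78 − 19.68 = 7.10.

7.10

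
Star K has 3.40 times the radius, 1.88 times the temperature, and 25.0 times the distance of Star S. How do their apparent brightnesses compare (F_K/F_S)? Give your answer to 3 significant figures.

L_K/L_S = (R_K/R_S)²(T_K/T_S)⁴ = (3.40)² × (1.88)⁴ = 144.4.
F_K/F_S = (L_K/L_S)/(d_K/d_S)² = 144.4 / (25.0)² = 0.2311.

0.231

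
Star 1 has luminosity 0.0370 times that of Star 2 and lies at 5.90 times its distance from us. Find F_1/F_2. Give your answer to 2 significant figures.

F = L/(4πd²), so F_1/F_2 = (L_1/L_2) / (d_1/d_2)²
= 0.0370 / (5.90)² = 0.0370 / 34.81 = 0.001063.

0.0011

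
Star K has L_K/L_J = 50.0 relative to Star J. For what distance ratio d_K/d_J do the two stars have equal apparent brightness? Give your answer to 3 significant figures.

Equal flux requires L_K/d_K² = L_J/d_J², so d_K/d_J = √(L_K/L_J)
= √(50.0) = 7.071.

7.07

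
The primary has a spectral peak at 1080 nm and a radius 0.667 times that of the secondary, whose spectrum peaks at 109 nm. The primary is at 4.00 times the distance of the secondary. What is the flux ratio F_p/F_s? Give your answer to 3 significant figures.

2.88×10^-6

Wien's law: T_p/T_s = λ_s/λ_p = 109/1080 = 0.1009.
L_p/L_s = (R_p/R_s)²(T_p/T_s)⁴ = (0.667)²(0.1009)⁴ = 4.616×10^-5.
F_p/F_s = (L_p/L_s)/(d_p/d_s)² = 4.616×10^-5/(4.00)² = 2.885×10^-6.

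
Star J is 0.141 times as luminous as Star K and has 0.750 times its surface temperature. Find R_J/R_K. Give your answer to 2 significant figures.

L ∝ R²T⁴ gives R ∝ √L / T², so
R_J/R_K = √(0.141) / (0.750)² = 0.3755 / 0.5625 = 0.6676.

0.67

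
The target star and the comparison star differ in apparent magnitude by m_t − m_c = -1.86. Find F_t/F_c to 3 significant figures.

F_t/F_c = 10^(−(m_t − m_c)/2.5) = 10^(1.86/2.5) = 10^0.744 = 5.546.

5.55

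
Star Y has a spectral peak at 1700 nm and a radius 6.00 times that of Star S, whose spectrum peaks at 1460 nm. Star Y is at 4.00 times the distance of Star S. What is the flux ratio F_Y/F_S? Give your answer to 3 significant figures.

1.22

Wien's law: T_Y/T_S = λ_S/λ_Y = 1460/1700 = 0.8588.
L_Y/L_S = (R_Y/R_S)²(T_Y/T_S)⁴ = (6.00)²(0.8588)⁴ = 19.58.
F_Y/F_S = (L_Y/L_S)/(d_Y/d_S)² = 19.58/(4.00)² = 1.224.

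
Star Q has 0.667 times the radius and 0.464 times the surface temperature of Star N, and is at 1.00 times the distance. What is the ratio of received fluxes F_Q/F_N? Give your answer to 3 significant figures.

L_Q/L_N = (R_Q/R_N)²(T_Q/T_N)⁴ = (0.667)² × (0.464)⁴ = 0.02062.
F_Q/F_N = (L_Q/L_N)/(d_Q/d_N)² = 0.02062 / (1.00)² = 0.02062.

0.0206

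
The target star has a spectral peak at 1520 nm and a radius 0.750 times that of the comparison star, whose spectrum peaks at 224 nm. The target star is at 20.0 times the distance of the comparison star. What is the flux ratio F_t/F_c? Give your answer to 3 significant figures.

6.63×10^-7

Wien's law: T_t/T_c = λ_c/λ_t = 224/1520 = 0.1474.
L_t/L_c = (R_t/R_c)²(T_t/T_c)⁴ = (0.750)²(0.1474)⁴ = 2.653×10^-4.
F_t/F_c = (L_t/L_c)/(d_t/d_c)² = 2.653×10^-4/(20.0)² = 6.633×10^-7.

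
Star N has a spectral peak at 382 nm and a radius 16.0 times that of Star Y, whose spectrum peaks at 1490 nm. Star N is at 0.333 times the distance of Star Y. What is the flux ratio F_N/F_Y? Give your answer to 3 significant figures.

Wien's law: T_N/T_Y = λ_Y/λ_N = 1490/382 = 3.901.
L_N/L_Y = (R_N/R_Y)²(T_N/T_Y)⁴ = (16.0)²(3.901)⁴ = 5.926×10^4.
F_N/F_Y = (L_N/L_Y)/(d_N/d_Y)² = 5.926×10^4/(0.333)² = 5.344×10^5.

5.34×10^5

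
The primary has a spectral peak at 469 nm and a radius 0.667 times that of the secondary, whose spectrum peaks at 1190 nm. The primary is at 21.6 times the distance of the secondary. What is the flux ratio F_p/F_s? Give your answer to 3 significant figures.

0.0395

Wien's law: T_p/T_s = λ_s/λ_p = 1190/469 = 2.537.
L_p/L_s = (R_p/R_s)²(T_p/T_s)⁴ = (0.667)²(2.537)⁴ = 18.44.
F_p/F_s = (L_p/L_s)/(d_p/d_s)² = 18.44/(21.6)² = 0.03952.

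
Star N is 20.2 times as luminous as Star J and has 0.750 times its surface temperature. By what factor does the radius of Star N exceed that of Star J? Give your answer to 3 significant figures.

7.99

L ∝ R²T⁴ gives R ∝ √L / T², so
R_N/R_J = √(20.2) / (0.750)² = 4.494 / 0.5625 = 7.990.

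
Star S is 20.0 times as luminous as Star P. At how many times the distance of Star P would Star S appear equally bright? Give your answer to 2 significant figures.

4.5

Equal flux requires L_S/d_S² = L_P/d_P², so d_S/d_P = √(L_S/L_P)
= √(20.0) = 4.472.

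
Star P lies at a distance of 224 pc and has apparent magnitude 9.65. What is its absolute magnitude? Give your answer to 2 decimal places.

M = m − 5 log₁₀(d/10 pc) = 9.65 − 5 log₁₀(224/10)
  = 9.65 − 5 × 1.350 = 9.65 − 6.75 = 2.90.

2.90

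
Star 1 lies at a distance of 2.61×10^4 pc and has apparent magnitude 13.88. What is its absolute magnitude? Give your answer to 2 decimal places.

-3.20

M = m − 5 log₁₀(d/10 pc) = 13.88 − 5 log₁₀(2.61×10^4/10)
  = 13.88 − 5 × 3.417 = 13.88 − 17.08 = -3.20.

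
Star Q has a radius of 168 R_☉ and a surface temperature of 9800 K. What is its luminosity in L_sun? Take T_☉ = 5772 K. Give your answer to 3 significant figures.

L/L_☉ = (R/R_☉)² (T/T_☉)⁴ = (168)² × (9800/5772)⁴
       = 2.822×10^4 × (1.698)⁴ = 2.822×10^4 × 8.310 = 2.345×10^5.

2.35×10^5 L_sun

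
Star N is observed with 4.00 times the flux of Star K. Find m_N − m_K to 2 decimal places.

m_N − m_K = −2.5 log₁₀(F_N/F_K) = −2.5 log₁₀(4.00) = −2.5 × (0.602) = -1.505.

-1.51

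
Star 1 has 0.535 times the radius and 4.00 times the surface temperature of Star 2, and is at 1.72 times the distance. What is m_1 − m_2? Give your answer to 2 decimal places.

L_1/L_2 = (0.535)²(4.00)⁴ = 73.27.
F_1/F_2 = (L_1/L_2)/(d_1/d_2)² = 73.27/2.958 = 24.77.
m_1 − m_2 = −2.5 log₁₀(24.77) = -3.48.

-3.48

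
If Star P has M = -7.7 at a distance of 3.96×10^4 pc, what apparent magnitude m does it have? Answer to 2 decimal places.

10.29

m = M + 5 log₁₀(d/10 pc) = -7.7 + 5 log₁₀(3.96×10^4/10)
  = -7.7 + 5 × 3.598 = -7.7 + 17.99 = 10.29.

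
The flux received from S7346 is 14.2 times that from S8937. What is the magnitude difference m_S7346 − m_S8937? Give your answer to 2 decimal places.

m_S7346 − m_S8937 = −2.5 log₁₀(F_S7346/F_S8937) = −2.5 log₁₀(14.2) = −2.5 × (1.152) = -2.881.

-2.88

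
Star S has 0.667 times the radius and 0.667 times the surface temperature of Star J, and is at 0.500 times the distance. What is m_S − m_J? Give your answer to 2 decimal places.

L_S/L_J = (0.667)²(0.667)⁴ = 0.08806.
F_S/F_J = (L_S/L_J)/(d_S/d_J)² = 0.08806/0.2500 = 0.3522.
m_S − m_J = −2.5 log₁₀(0.3522) = 1.13.

1.13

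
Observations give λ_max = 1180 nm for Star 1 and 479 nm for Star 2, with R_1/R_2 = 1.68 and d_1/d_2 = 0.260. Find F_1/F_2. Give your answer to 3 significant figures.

Wien's law: T_1/T_2 = λ_2/λ_1 = 479/1180 = 0.4059.
L_1/L_2 = (R_1/R_2)²(T_1/T_2)⁴ = (1.68)²(0.4059)⁴ = 0.07664.
F_1/F_2 = (L_1/L_2)/(d_1/d_2)² = 0.07664/(0.260)² = 1.134.

1.13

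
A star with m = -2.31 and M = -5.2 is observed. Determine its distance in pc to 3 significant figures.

m − M = 5 log₁₀(d/10 pc)
-2.31 − (-5.2) = 2.89 = 5 log₁₀(d/10)
d = 10 × 10^(2.89/5) = 10 × 10^0.578 = 37.84 pc.

37.8 pc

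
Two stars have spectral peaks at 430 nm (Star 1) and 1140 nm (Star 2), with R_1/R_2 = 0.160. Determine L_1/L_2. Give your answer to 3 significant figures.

Wien's law gives T ∝ 1/λ_max, so T_1/T_2 = λ_2/λ_1 = 1140/430 = 2.651.
Then L ∝ R²T⁴ gives L_1/L_2 = (0.160)² × (2.651)⁴ = 0.02560 × 49.40 = 1.265.

1.26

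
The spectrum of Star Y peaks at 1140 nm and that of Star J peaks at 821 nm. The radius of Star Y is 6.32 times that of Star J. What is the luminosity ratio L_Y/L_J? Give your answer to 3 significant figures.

Wien's law gives T ∝ 1/λ_max, so T_Y/T_J = λ_J/λ_Y = 821/1140 = 0.7202.
Then L ∝ R²T⁴ gives L_Y/L_J = (6.32)² × (0.7202)⁴ = 39.94 × 0.2690 = 10.74.

10.7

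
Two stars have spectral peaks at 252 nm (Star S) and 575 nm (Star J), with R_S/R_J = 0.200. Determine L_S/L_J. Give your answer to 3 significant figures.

1.08

Wien's law gives T ∝ 1/λ_max, so T_S/T_J = λ_J/λ_S = 575/252 = 2.282.
Then L ∝ R²T⁴ gives L_S/L_J = (0.200)² × (2.282)⁴ = 0.04000 × 27.11 = 1.084.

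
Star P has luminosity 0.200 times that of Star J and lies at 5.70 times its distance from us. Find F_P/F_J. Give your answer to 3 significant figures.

F = L/(4πd²), so F_P/F_J = (L_P/L_J) / (d_P/d_J)²
= 0.200 / (5.70)² = 0.200 / 32.49 = 0.006156.

0.00616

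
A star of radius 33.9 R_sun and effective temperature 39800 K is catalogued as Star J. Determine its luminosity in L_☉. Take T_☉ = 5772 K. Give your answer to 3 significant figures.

2.60×10^6 L_☉

L/L_☉ = (R/R_☉)² (T/T_☉)⁴ = (33.9)² × (39800/5772)⁴
       = 1149 × (6.895)⁴ = 1149 × 2261 = 2.598×10^6.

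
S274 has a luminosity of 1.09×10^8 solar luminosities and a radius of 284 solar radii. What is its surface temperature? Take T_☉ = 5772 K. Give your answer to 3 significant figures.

T/T_☉ = (L/L_☉)^(1/4) / (R/R_☉)^(1/2)
T = 5772 × (1.09×10^8)^(1/4) / √(284) = 5772 × 102.2 / 16.85 = 3.500×10^4 K.

3.50×10^4 K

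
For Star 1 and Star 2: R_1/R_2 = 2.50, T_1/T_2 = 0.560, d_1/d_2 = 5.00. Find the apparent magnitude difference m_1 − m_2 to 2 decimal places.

4.02

L_1/L_2 = (2.50)²(0.560)⁴ = 0.6147.
F_1/F_2 = (L_1/L_2)/(d_1/d_2)² = 0.6147/25.00 = 0.02459.
m_1 − m_2 = −2.5 log₁₀(0.02459) = 4.02.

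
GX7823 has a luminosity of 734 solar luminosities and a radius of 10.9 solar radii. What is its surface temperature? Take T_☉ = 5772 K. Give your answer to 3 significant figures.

9.10×10^3 K

T/T_☉ = (L/L_☉)^(1/4) / (R/R_☉)^(1/2)
T = 5772 × (734)^(1/4) / √(10.9) = 5772 × 5.205 / 3.302 = 9100 K.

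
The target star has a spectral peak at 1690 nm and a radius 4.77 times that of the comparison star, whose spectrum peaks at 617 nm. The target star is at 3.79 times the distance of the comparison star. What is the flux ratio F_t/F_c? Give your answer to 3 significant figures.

Wien's law: T_t/T_c = λ_c/λ_t = 617/1690 = 0.3651.
L_t/L_c = (R_t/R_c)²(T_t/T_c)⁴ = (4.77)²(0.3651)⁴ = 0.4042.
F_t/F_c = (L_t/L_c)/(d_t/d_c)² = 0.4042/(3.79)² = 0.02814.

0.0281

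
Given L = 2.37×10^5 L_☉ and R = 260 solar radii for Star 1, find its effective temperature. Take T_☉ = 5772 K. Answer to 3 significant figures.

7.90×10^3 K

T/T_☉ = (L/L_☉)^(1/4) / (R/R_☉)^(1/2)
T = 5772 × (2.37×10^5)^(1/4) / √(260) = 5772 × 22.06 / 16.12 = 7898 K.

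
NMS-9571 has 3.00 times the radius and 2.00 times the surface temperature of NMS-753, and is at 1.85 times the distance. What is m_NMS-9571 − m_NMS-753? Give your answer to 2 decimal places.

L_NMS-9571/L_NMS-753 = (3.00)²(2.00)⁴ = 144.0.
F_NMS-9571/F_NMS-753 = (L_NMS-9571/L_NMS-753)/(d_NMS-9571/d_NMS-753)² = 144.0/3.423 = 42.07.
m_NMS-9571 − m_NMS-753 = −2.5 log₁₀(42.07) = -4.06.

-4.06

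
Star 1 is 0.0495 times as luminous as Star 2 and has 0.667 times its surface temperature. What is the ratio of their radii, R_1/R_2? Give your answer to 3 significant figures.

L ∝ R²T⁴ gives R ∝ √L / T², so
R_1/R_2 = √(0.0495) / (0.667)² = 0.2225 / 0.4449 = 0.5001.

0.500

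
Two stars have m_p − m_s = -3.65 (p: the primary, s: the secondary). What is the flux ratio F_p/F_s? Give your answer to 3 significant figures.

28.8

F_p/F_s = 10^(−(m_p − m_s)/2.5) = 10^(3.65/2.5) = 10^1.460 = 28.84.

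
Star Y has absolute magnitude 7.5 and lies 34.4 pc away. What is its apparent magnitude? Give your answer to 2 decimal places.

m = M + 5 log₁₀(d/10 pc) = 7.5 + 5 log₁₀(34.4/10)
  = 7.5 + 5 × 0.537 = 7.5 + 2.68 = 10.18.

10.18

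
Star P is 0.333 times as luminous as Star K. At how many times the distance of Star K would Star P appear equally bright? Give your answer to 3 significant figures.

0.577

Equal flux requires L_P/d_P² = L_K/d_K², so d_P/d_K = √(L_P/L_K)
= √(0.333) = 0.5771.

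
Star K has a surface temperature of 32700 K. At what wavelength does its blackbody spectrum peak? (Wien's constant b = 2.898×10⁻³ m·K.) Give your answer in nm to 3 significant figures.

88.6 nm

λ_max = b/T = 2.898×10⁻³ / 32700 = 8.86×10^-8 m = 88.62 nm.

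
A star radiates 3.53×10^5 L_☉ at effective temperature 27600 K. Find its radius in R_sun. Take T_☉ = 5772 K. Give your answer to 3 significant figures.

26.0 R_sun

R/R_☉ = √(L/L_☉) / (T/T_☉)² = √(3.53×10^5) / (4.782)²
       = 594.1 / 22.86 = 25.98.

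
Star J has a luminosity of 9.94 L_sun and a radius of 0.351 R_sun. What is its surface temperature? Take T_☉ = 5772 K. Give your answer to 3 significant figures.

T/T_☉ = (L/L_☉)^(1/4) / (R/R_☉)^(1/2)
T = 5772 × (9.94)^(1/4) / √(0.351) = 5772 × 1.776 / 0.5925 = 1.730×10^4 K.

1.73×10^4 K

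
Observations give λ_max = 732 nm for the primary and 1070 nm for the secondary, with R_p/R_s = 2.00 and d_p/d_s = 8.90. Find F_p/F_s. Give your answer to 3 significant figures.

Wien's law: T_p/T_s = λ_s/λ_p = 1070/732 = 1.462.
L_p/L_s = (R_p/R_s)²(T_p/T_s)⁴ = (2.00)²(1.462)⁴ = 18.26.
F_p/F_s = (L_p/L_s)/(d_p/d_s)² = 18.26/(8.90)² = 0.2306.

0.231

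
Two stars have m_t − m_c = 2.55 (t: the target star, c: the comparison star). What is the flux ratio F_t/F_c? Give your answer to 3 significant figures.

F_t/F_c = 10^(−(m_t − m_c)/2.5) = 10^(-2.55/2.5) = 10^-1.020 = 0.09550.

0.0955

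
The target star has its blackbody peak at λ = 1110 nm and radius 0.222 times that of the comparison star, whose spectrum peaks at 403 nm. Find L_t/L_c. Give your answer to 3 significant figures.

8.56×10^-4

Wien's law gives T ∝ 1/λ_max, so T_t/T_c = λ_c/λ_t = 403/1110 = 0.3631.
Then L ∝ R²T⁴ gives L_t/L_c = (0.222)² × (0.3631)⁴ = 0.04928 × 0.01738 = 8.563×10^-4.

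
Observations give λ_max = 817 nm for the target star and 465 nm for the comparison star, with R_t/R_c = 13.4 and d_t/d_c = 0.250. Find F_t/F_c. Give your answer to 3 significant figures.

Wien's law: T_t/T_c = λ_c/λ_t = 465/817 = 0.5692.
L_t/L_c = (R_t/R_c)²(T_t/T_c)⁴ = (13.4)²(0.5692)⁴ = 18.84.
F_t/F_c = (L_t/L_c)/(d_t/d_c)² = 18.84/(0.250)² = 301.5.

301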